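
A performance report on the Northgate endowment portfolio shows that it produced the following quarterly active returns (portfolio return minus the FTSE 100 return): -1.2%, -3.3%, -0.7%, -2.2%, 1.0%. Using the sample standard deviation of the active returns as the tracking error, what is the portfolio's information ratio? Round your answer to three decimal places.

-0.791

Mean return r̄ = -6.40 / 5 = -1.2800%
Σ(r − r̄)² = (-1.2 − (-1.2800))² + (-3.3 − (-1.2800))² + (-0.7 − (-1.2800))² + … = 10.4680
sample σ = √(10.4680 / 4) = √2.6170 = 1.6177%
IR = r̄ / tracking error = -1.2800 / 1.6177 = -0.7912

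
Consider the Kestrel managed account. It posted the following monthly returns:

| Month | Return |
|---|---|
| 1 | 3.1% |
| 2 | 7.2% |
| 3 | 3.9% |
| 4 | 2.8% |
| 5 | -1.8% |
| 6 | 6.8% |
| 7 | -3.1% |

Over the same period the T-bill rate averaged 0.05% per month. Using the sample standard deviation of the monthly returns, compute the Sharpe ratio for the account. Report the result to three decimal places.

0.675

Mean return μ = 18.90 / 7 = 2.7000%
Σ(r − μ)² = 92.5600; sample σ = √(92.5600/6) = 3.9277%
Sharpe = (μ − rf) / σ = (2.7000 − 0.05) / 3.9277 = 2.6500 / 3.9277 = 0.6747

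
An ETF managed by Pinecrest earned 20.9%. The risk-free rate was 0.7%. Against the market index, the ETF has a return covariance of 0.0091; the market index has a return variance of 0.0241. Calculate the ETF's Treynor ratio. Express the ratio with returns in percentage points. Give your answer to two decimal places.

53.50

β = Cov / Var = 0.0091 / 0.0241 = 0.3776
Treynor = (Rp − Rf) / β = (20.9% − 0.7%) / 0.3776 = 20.20 / 0.3776 = 53.4958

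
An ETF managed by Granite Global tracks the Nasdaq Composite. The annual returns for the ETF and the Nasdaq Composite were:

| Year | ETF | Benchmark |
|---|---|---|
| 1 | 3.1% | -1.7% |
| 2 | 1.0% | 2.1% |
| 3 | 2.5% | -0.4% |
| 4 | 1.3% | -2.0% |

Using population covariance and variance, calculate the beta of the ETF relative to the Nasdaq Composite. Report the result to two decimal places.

-0.27

r̄p = 1.9750%,  r̄m = -0.5000%
Cov = Σ(rp − r̄p)(rm − r̄m) / 4 = -0.7050
Var(rm) = Σ(rm − r̄m)² / 4 = 2.6150
β = Cov / Var = -0.7050 / 2.6150 = -0.2696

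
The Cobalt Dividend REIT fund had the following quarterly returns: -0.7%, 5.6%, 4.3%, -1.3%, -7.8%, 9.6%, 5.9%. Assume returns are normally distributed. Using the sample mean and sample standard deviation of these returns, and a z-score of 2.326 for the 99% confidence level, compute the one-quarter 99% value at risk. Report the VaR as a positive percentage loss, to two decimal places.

Mean return r̄ = 15.60 / 7 = 2.2286%
Sample std dev = √[205.0743 / 6] = 5.8463%
VaR = −(r̄ − z·σ) = −(2.2286 − 2.326 × 5.8463) = −(-11.3699) = 11.3699%

11.37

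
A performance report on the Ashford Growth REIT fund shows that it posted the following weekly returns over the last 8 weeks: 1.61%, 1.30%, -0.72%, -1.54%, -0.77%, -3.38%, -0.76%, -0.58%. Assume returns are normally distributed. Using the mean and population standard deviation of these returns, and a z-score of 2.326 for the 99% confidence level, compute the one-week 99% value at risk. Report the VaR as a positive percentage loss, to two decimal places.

4.01

μ = (1.61 + 1.3 − 0.72 − 1.54 − 0.77 − 3.38 − 0.76 − 0.58) / 8 = -4.840 / 8 = -0.6050%
Σ(r − μ)² = (1.61 − (-0.6050))² + (1.3 − (-0.6050))² + … = 17.1752
σ = √[17.1752 / 8] = 1.4652%
VaR = −(μ − z·σ) = −(-0.6050 − 2.326 × 1.4652) = −(-4.0131) = 4.0131%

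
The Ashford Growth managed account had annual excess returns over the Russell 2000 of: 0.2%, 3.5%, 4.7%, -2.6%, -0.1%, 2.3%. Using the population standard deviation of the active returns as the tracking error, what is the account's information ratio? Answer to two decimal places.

0.55

r̄ = (0.2 + 3.5 + 4.7 − 2.6 − 0.1 + 2.3) / 6 = 1.3333%
Population std dev = √[35.7733 / 6] = 2.4418%
IR = r̄ / tracking error = 1.3333 / 2.4418 = 0.5460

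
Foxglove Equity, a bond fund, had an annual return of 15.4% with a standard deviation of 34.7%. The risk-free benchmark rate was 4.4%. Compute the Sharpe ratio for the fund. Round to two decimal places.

0.32

Sharpe = (Rp − Rf) / σp = (15.4% − 4.4%) / 34.7% = 11.00% / 34.7% = 0.3170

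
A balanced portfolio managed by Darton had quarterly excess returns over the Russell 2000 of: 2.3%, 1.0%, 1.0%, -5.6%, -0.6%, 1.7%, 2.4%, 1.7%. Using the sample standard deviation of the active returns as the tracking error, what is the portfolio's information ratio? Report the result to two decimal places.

r̄ = (2.3 + 1 + 1 − 5.6 − 0.6 + 1.7 + 2.4 + 1.7) / 8 = 0.4875%
Sample std dev = √[48.6488 / 7] = 2.6363%
IR = r̄ / tracking error = 0.4875 / 2.6363 = 0.1849

0.18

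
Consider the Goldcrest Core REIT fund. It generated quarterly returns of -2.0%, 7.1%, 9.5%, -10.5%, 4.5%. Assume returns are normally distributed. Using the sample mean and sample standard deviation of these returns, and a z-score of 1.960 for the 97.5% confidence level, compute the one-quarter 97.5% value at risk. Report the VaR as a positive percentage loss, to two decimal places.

14.09

r̄ = (-2 + 7.1 + 9.5 − 10.5 + 4.5) / 5 = 8.60 / 5 = 1.7200%
Σ(r − r̄)² = 260.3680; sample σ = √(260.3680/4) = 8.0680%
VaR = −(r̄ − z·σ) = −(1.7200 − 1.960 × 8.0680) = −(-14.0933) = 14.0933%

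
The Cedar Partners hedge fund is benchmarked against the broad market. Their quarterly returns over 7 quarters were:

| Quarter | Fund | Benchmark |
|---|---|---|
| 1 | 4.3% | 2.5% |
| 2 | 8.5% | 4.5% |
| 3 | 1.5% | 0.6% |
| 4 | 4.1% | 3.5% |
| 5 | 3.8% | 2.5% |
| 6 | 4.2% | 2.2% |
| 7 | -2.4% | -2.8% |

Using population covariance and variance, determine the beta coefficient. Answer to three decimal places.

r̄p = 3.4286%,  r̄m = 1.8571%
Cov = Σ(rp − r̄p)(rm − r̄m) / 7 = 6.4484
Var(rm) = Σ(rm − r̄m)² / 7 = 4.8424
β = Cov / Var = 6.4484 / 4.8424 = 1.3317

1.332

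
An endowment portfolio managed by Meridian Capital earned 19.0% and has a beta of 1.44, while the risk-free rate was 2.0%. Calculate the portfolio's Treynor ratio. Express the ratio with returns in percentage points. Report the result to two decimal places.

Treynor = (Rp − Rf) / β = (19.0% − 2.0%) / 1.44 = 17.00 / 1.44 = 11.8056

11.81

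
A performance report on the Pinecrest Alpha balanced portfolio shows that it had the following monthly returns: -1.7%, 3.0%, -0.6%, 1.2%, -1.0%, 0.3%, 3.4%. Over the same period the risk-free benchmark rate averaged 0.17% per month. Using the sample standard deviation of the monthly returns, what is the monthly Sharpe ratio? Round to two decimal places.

0.25

r̄ = (-1.7 + 3 − 0.6 + 1.2 − 1 + 0.3 + 3.4) / 7 = 4.60 / 7 = 0.6571%
Sample std dev = √[23.3171 / 6] = 1.9713%
Sharpe = (r̄ − rf) / σ = (0.6571 − 0.17) / 1.9713 = 0.4871 / 1.9713 = 0.2471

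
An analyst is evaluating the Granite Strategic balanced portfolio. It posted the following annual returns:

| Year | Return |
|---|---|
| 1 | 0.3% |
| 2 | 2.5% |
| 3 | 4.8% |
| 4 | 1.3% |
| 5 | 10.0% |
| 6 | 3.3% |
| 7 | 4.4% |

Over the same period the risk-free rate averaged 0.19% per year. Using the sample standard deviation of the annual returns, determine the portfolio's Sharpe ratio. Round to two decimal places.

r̄ = (0.3 + 2.5 + 4.8 + 1.3 + 10 + 3.3 + 4.4) / 7 = 26.60 / 7 = 3.8000%
Sample σ = √[Σ(r − r̄)² / 6] = √[60.2400 / 6] = √10.0400 = 3.1686%
Sharpe = (r̄ − rf) / σ = (3.8000 − 0.19) / 3.1686 = 3.6100 / 3.1686 = 1.1393

1.14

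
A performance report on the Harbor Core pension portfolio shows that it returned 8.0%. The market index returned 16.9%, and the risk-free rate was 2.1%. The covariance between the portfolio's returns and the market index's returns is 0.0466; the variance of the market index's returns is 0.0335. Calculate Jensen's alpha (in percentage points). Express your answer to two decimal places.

-14.69

β = Cov / Var = 0.0466 / 0.0335 = 1.3910
E[R] = Rf + β(Rm − Rf) = 2.1% + 1.3910 × (16.9% − 2.1%) = 22.6868%
α = Rp − E[R] = 8.0% − 22.6868% = -14.6868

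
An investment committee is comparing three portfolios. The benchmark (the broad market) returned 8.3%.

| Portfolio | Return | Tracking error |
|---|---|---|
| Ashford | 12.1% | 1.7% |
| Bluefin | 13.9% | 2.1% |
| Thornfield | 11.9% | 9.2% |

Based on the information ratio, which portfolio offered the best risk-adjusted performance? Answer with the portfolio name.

Ashford: IR = (12.1% − 8.3%) / 1.7% = 2.235
Bluefin: IR = (13.9% − 8.3%) / 2.1% = 2.667
Thornfield: IR = (11.9% − 8.3%) / 9.2% = 0.391
Highest: Bluefin (2.667).

Bluefin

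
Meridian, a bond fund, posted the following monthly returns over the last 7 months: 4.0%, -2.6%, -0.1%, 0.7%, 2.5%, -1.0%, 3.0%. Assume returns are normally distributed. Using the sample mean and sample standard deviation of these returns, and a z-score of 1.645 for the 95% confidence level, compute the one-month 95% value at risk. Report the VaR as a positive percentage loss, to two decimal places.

r̄ = (4 − 2.6 − 0.1 + 0.7 + 2.5 − 1 + 3) / 7 = 6.50 / 7 = 0.9286%
Sample std dev = √[33.4743 / 6] = 2.3620%
VaR = −(r̄ − z·σ) = −(0.9286 − 1.645 × 2.3620) = −(-2.9569) = 2.9569%

2.96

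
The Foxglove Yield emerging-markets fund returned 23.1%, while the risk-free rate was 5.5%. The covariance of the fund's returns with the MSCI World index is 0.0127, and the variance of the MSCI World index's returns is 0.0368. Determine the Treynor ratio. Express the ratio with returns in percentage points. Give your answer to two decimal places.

51.00

β = Cov / Var = 0.0127 / 0.0368 = 0.3451
Treynor = (Rp − Rf) / β = (23.1% − 5.5%) / 0.3451 = 17.60 / 0.3451 = 50.9997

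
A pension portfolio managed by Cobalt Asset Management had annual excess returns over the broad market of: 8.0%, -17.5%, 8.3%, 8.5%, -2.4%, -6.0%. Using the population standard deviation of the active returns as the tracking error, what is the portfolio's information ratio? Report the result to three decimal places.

-0.019

Mean return r̄ = -1.10 / 6 = -0.1833%
Population σ = √[Σ(r − r̄)² / 6] = √[552.9483 / 6] = √92.1581 = 9.5999%
IR = r̄ / tracking error = -0.1833 / 9.5999 = -0.0191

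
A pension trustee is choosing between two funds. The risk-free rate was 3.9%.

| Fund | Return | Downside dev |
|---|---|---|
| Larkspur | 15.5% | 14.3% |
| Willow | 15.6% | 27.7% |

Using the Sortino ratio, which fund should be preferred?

Larkspur: Sortino ratio = (15.5% − 3.9%) / 14.3% = 0.811
Willow: Sortino ratio = (15.6% − 3.9%) / 27.7% = 0.422
Highest: Larkspur (0.811).

Larkspur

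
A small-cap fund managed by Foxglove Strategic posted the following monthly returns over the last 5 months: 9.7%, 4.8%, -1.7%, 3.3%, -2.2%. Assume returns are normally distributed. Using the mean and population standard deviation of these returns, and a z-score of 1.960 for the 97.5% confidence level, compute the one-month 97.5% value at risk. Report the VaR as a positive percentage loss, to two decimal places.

5.86

r̄ = (9.7 + 4.8 − 1.7 + 3.3 − 2.2) / 5 = 13.90 / 5 = 2.7800%
Σ(r − r̄)² = (9.7 − 2.7800)² + (4.8 − 2.7800)² + … = 97.1080
σ = √[97.1080 / 5] = 4.4070%
VaR = −(r̄ − z·σ) = −(2.7800 − 1.960 × 4.4070) = −(-5.8577) = 5.8577%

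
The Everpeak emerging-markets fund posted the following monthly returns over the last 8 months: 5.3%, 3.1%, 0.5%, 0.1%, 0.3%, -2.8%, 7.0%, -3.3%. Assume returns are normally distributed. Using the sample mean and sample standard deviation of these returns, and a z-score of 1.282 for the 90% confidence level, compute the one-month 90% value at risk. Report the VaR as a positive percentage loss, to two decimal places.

r̄ = (5.3 + 3.1 + 0.5 + 0.1 + 0.3 − 2.8 + 7 − 3.3) / 8 = 10.20 / 8 = 1.2750%
Σ(r − r̄)² = (5.3 − 1.2750)² + (3.1 − 1.2750)² + … = 92.7750
sample σ = √(92.7750 / 7) = √13.2536 = 3.6405%
VaR = −(r̄ − z·σ) = −(1.2750 − 1.282 × 3.6405) = −(-3.3921) = 3.3921%

3.39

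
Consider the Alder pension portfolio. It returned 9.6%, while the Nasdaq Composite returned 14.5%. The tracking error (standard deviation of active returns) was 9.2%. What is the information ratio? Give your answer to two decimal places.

-0.53

IR = (Rp − Rb) / TE = (9.6% − 14.5%) / 9.2% = -4.90% / 9.2% = -0.5326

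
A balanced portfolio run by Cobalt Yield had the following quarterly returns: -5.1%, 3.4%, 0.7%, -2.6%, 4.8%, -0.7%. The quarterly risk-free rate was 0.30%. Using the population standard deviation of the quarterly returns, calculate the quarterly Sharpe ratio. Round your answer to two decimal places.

r̄ = (-5.1 + 3.4 + 0.7 − 2.6 + 4.8 − 0.7) / 6 = 0.50 / 6 = 0.0833%
Σ(r − r̄)² = (-5.1 − 0.0833)² + (3.4 − 0.0833)² + … = 68.3083
population σ = √(68.3083 / 6) = √11.3847 = 3.3741%
Sharpe = (r̄ − rf) / σ = (0.0833 − 0.3) / 3.3741 = -0.2167 / 3.3741 = -0.0642

-0.06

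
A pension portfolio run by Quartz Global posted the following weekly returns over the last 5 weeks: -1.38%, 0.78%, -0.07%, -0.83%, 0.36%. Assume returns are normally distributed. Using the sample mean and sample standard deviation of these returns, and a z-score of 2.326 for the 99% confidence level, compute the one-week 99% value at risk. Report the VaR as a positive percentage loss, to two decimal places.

2.27

μ = (-1.38 + 0.78 − 0.07 − 0.83 + 0.36) / 5 = -1.140 / 5 = -0.2280%
Σ(r − μ)² = (-1.38 − (-0.2280))² + (0.78 − (-0.2280))² + (-0.07 − (-0.2280))² + … = 3.0763
σ = √[3.0763 / 4] = 0.8770%
VaR = −(μ − z·σ) = −(-0.2280 − 2.326 × 0.8770) = −(-2.2679) = 2.2679%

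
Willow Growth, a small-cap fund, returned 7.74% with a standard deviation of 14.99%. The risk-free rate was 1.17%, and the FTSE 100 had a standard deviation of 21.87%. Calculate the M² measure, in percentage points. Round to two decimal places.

Sharpe = (Rp − Rf) / σp = (7.74% − 1.17%) / 14.99% = 0.4383
M² = Rf + Sharpe × σm = 1.17% + 0.4383 × 21.87% = 10.7556%

10.76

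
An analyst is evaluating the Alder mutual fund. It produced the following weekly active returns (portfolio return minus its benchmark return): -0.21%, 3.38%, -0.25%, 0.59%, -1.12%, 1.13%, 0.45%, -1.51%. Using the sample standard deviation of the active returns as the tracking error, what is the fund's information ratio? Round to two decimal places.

0.20

r̄ = (-0.21 + 3.38 − 0.25 + 0.59 − 1.12 + 1.13 + 0.45 − 1.51) / 8 = 0.3075%
Sample std dev = √[16.1366 / 7] = 1.5183%
IR = r̄ / tracking error = 0.3075 / 1.5183 = 0.2025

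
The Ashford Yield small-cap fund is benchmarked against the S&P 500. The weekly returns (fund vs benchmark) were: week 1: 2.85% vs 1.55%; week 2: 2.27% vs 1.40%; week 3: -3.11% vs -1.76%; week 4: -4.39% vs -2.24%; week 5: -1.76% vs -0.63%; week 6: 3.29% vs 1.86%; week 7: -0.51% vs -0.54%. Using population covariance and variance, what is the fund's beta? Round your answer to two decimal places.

r̄p = -0.1943%,  r̄m = -0.0514%
Cov = Σ(rp − r̄p)(rm − r̄m) / 7 = 4.3338
Var(rm) = Σ(rm − r̄m)² / 7 = 2.3725
β = Cov / Var = 4.3338 / 2.3725 = 1.8267

1.83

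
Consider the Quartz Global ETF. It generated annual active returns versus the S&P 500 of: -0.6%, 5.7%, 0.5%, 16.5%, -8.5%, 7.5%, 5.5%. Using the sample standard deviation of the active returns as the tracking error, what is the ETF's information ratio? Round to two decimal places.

Mean return r̄ = 26.60 / 7 = 3.8000%
Sample σ = √[Σ(r − r̄)² / 6] = √[363.0200 / 6] = √60.5033 = 7.7784%
IR = r̄ / tracking error = 3.8000 / 7.7784 = 0.4885

0.49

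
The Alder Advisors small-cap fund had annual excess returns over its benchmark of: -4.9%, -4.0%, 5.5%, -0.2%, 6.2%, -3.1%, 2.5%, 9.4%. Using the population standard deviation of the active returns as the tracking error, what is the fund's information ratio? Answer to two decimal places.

μ = (-4.9 − 4 + 5.5 − 0.2 + 6.2 − 3.1 + 2.5 + 9.4) / 8 = 11.40 / 8 = 1.4250%
Population σ = √[Σ(r − μ)² / 8] = √[196.7150 / 8] = √24.5894 = 4.9588%
IR = μ / tracking error = 1.4250 / 4.9588 = 0.2874

0.29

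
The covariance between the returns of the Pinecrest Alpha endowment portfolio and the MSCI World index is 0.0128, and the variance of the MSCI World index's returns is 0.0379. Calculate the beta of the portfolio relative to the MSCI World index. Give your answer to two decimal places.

0.34

β = Cov(Rp, Rm) / Var(Rm) = 0.0128 / 0.0379 = 0.3377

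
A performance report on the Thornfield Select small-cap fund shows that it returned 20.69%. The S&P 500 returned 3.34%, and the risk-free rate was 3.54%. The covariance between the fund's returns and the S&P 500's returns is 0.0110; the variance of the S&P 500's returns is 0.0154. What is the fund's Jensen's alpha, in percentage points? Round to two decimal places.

17.29

β = Cov / Var = 0.0110 / 0.0154 = 0.7143
E[R] = Rf + β(Rm − Rf) = 3.54% + 0.7143 × (3.34% − 3.54%) = 3.3971%
α = Rp − E[R] = 20.69% − 3.3971% = 17.2929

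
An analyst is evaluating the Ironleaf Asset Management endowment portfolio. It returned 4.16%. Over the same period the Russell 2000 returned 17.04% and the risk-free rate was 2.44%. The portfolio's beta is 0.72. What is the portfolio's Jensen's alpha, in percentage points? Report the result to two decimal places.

-8.79

CAPM expected return = Rf + β(Rm − Rf) = 2.44% + 0.72 × (17.04% − 2.44%) = 2.44 + 0.72 × 14.60 = 12.9520%
Jensen's α = Rp − E[R] = 4.16% − 12.9520% = -8.7920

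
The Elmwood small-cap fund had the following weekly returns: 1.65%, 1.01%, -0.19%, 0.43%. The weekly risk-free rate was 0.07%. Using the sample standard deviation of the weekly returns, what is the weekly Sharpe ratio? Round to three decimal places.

0.832

Mean return μ = 2.900 / 4 = 0.7250%
Sample std dev = √[1.8611 / 3] = 0.7876%
Sharpe = (μ − rf) / σ = (0.7250 − 0.07) / 0.7876 = 0.6550 / 0.7876 = 0.8316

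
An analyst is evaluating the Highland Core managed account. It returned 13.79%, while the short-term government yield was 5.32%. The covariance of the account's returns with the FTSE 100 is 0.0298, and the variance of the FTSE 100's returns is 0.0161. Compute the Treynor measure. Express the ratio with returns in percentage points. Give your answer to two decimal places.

β = Cov / Var = 0.0298 / 0.0161 = 1.8509
Treynor = (Rp − Rf) / β = (13.79% − 5.32%) / 1.8509 = 8.47 / 1.8509 = 4.5762

4.58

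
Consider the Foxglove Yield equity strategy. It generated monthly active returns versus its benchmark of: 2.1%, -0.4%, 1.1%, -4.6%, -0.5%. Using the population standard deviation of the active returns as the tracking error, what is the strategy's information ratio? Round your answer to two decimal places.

Mean return r̄ = -2.30 / 5 = -0.4600%
Σ(r − r̄)² = 26.1320; population σ = √(26.1320/5) = 2.2861%
IR = r̄ / tracking error = -0.4600 / 2.2861 = -0.2012

-0.20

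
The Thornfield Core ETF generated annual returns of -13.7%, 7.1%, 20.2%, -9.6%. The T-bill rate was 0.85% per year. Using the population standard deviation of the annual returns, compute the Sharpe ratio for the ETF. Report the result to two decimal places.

r̄ = (-13.7 + 7.1 + 20.2 − 9.6) / 4 = 1.0000%
Population std dev = √[734.3000 / 4] = 13.5490%
Sharpe = (r̄ − rf) / σ = (1.0000 − 0.85) / 13.5490 = 0.1500 / 13.5490 = 0.0111

0.01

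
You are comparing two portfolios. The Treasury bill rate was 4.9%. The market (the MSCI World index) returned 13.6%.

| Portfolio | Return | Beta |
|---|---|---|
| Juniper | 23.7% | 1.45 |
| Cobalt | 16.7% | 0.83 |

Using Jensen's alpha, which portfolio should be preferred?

Juniper: α = 23.7% − [4.9% + 1.45 × (13.6% − 4.9%)] = 6.185
Cobalt: α = 16.7% − [4.9% + 0.83 × (13.6% − 4.9%)] = 4.579
Highest: Juniper (6.185).

Juniper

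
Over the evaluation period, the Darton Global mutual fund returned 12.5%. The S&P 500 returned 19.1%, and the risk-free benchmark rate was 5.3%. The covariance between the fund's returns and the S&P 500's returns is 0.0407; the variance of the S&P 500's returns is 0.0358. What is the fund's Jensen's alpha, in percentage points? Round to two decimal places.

-8.49

β = Cov / Var = 0.0407 / 0.0358 = 1.1369
E[R] = Rf + β(Rm − Rf) = 5.3% + 1.1369 × (19.1% − 5.3%) = 20.9892%
α = Rp − E[R] = 12.5% − 20.9892% = -8.4892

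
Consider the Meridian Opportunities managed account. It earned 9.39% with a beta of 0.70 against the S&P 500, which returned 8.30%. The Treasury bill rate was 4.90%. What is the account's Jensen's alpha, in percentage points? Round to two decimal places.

2.11

CAPM expected return = Rf + β(Rm − Rf) = 4.90% + 0.70 × (8.30% − 4.90%) = 4.9 + 0.70 × 3.40 = 7.2800%
Jensen's α = Rp − E[R] = 9.39% − 7.2800% = 2.1100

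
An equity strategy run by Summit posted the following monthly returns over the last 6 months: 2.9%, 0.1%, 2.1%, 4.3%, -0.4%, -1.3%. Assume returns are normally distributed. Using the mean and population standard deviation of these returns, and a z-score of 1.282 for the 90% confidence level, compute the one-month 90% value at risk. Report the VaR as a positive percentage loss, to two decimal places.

1.24

Mean return μ = 7.70 / 6 = 1.2833%
Σ(r − μ)² = 23.2883; population σ = √(23.2883/6) = 1.9701%
VaR = −(μ − z·σ) = −(1.2833 − 1.282 × 1.9701) = −(-1.2424) = 1.2424%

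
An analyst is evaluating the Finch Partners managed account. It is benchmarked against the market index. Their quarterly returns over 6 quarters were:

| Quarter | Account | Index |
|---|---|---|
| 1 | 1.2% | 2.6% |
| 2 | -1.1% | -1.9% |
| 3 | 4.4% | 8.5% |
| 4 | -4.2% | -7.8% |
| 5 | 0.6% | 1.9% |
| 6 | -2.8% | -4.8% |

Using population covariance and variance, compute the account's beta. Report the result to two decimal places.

r̄p = -0.3167%,  r̄m = -0.2500%
Cov = Σ(rp − r̄p)(rm − r̄m) / 6 = 14.9125
Var(rm) = Σ(rm − r̄m)² / 6 = 28.2892
β = Cov / Var = 14.9125 / 28.2892 = 0.5271

0.53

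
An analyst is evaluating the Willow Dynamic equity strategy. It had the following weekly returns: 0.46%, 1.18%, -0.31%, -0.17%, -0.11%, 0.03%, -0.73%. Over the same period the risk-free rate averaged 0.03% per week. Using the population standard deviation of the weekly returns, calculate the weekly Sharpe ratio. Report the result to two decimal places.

Mean return r̄ = 0.350 / 7 = 0.0500%
Σ(r − r̄)² = (0.46 − 0.0500)² + (1.18 − 0.0500)² + … = 2.2574
σ = √[2.2574 / 7] = 0.5679%
Sharpe = (r̄ − rf) / σ = (0.0500 − 0.03) / 0.5679 = 0.0200 / 0.5679 = 0.0352

0.04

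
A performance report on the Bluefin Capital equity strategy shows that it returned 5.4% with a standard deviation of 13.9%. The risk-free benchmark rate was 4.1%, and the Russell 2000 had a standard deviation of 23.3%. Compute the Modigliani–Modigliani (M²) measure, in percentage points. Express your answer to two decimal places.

6.28

Sharpe = (Rp − Rf) / σp = (5.4% − 4.1%) / 13.9% = 0.0935
M² = Rf + Sharpe × σm = 4.1% + 0.0935 × 23.3% = 6.2786%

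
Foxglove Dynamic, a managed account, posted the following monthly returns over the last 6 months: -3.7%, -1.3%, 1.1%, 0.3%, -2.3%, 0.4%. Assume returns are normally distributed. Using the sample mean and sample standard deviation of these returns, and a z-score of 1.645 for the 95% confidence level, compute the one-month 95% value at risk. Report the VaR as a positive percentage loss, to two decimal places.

3.96

r̄ = (-3.7 − 1.3 + 1.1 + 0.3 − 2.3 + 0.4) / 6 = -5.50 / 6 = -0.9167%
Sample σ = √[Σ(r − r̄)² / 5] = √[17.0883 / 5] = √3.4177 = 1.8487%
VaR = −(r̄ − z·σ) = −(-0.9167 − 1.645 × 1.8487) = −(-3.9578) = 3.9578%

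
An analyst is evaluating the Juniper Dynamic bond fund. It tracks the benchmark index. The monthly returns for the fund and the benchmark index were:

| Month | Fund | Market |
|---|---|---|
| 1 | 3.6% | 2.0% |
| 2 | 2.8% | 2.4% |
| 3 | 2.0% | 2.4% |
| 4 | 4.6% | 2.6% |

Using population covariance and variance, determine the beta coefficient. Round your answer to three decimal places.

0.684

r̄p = 3.2500%,  r̄m = 2.3500%
Cov = Σ(rp − r̄p)(rm − r̄m) / 4 = 0.0325
Var(rm) = Σ(rm − r̄m)² / 4 = 0.0475
β = Cov / Var = 0.0325 / 0.0475 = 0.6842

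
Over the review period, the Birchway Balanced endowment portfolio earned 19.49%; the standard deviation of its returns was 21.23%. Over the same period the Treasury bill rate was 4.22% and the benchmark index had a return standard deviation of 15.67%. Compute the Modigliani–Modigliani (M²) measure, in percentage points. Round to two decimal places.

Sharpe = (Rp − Rf) / σp = (19.49% − 4.22%) / 21.23% = 0.7193
M² = Rf + Sharpe × σm = 4.22% + 0.7193 × 15.67% = 15.4914%

15.49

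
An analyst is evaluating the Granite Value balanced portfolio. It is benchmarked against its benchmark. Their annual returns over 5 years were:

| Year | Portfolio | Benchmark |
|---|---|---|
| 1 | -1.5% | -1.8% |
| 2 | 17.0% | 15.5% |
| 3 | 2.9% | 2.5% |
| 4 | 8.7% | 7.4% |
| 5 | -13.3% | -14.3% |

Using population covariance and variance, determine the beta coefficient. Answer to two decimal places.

1.02

r̄p = 2.7600%,  r̄m = 1.8600%
Cov = Σ(rp − r̄p)(rm − r̄m) / 5 = 100.4704
Var(rm) = Σ(rm − r̄m)² / 5 = 98.3384
β = Cov / Var = 100.4704 / 98.3384 = 1.0217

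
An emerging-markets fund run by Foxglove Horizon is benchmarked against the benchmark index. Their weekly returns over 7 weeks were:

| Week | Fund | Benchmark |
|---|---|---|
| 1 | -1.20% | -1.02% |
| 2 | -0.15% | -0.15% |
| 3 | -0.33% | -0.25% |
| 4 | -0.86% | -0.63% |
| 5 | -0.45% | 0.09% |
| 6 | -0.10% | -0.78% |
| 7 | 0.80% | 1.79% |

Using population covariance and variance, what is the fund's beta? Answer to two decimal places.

0.58

r̄p = -0.3271%,  r̄m = -0.1357%
Cov = Σ(rp − r̄p)(rm − r̄m) / 7 = 0.4328
Var(rm) = Σ(rm − r̄m)² / 7 = 0.7449
β = Cov / Var = 0.4328 / 0.7449 = 0.5810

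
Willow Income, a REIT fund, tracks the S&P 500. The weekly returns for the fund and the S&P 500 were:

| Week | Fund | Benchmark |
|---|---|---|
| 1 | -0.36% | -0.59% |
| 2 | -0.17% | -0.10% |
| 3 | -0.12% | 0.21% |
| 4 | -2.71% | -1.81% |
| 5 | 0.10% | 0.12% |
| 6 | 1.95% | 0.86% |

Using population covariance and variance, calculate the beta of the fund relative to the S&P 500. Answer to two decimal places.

1.57

r̄p = -0.2183%,  r̄m = -0.2183%
Cov = Σ(rp − r̄p)(rm − r̄m) / 6 = 1.0854
Var(rm) = Σ(rm − r̄m)² / 6 = 0.6910
β = Cov / Var = 1.0854 / 0.6910 = 1.5708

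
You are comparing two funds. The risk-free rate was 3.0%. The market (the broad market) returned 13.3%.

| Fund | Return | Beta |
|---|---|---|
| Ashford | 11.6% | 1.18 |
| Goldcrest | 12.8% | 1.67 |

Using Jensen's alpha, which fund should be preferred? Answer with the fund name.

Ashford: α = 11.6% − [3.0% + 1.18 × (13.3% − 3.0%)] = -3.554
Goldcrest: α = 12.8% − [3.0% + 1.67 × (13.3% − 3.0%)] = -7.401
Highest: Ashford (-3.554).

Ashford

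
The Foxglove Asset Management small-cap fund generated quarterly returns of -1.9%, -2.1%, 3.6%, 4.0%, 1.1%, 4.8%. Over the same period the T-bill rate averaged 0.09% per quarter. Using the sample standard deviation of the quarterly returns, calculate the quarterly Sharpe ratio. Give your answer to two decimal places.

Mean return r̄ = 9.50 / 6 = 1.5833%
Σ(r − r̄)² = 46.1883; sample σ = √(46.1883/5) = 3.0394%
Sharpe = (r̄ − rf) / σ = (1.5833 − 0.09) / 3.0394 = 1.4933 / 3.0394 = 0.4913

0.49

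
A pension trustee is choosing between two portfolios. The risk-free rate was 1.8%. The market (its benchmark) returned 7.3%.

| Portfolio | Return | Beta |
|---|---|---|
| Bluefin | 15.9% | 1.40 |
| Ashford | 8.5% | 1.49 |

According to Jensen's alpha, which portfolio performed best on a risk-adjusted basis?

Bluefin

Bluefin: α = 15.9% − [1.8% + 1.40 × (7.3% − 1.8%)] = 6.400
Ashford: α = 8.5% − [1.8% + 1.49 × (7.3% − 1.8%)] = -1.495
Highest: Bluefin (6.400).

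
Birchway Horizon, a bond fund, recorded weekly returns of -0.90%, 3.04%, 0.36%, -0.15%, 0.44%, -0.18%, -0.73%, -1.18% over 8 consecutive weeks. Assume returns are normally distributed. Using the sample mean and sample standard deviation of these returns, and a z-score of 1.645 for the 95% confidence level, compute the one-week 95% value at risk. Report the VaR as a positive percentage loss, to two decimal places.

r̄ = (-0.9 + 3.04 + 0.36 − 0.15 + 0.44 − 0.18 − 0.73 − 1.18) / 8 = 0.0875%
Σ(r − r̄)² = (-0.9 − 0.0875)² + (3.04 − 0.0875)² + (0.36 − 0.0875)² + … = 12.2938
σ = √[12.2938 / 7] = 1.3252%
VaR = −(r̄ − z·σ) = −(0.0875 − 1.645 × 1.3252) = −(-2.0925) = 2.0925%

2.09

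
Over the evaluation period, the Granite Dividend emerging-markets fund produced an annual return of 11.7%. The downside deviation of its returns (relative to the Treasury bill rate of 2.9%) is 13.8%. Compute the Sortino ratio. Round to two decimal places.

Sortino = (Rp − Rf) / σd = (11.7% − 2.9%) / 13.8% = 8.80% / 13.8% = 0.6377

0.64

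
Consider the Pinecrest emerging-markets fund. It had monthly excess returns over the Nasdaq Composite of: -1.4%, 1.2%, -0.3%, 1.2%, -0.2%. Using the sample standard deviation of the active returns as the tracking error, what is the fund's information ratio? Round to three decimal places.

0.090

r̄ = (-1.4 + 1.2 − 0.3 + 1.2 − 0.2) / 5 = 0.50 / 5 = 0.1000%
Σ(r − r̄)² = (-1.4 − 0.1000)² + (1.2 − 0.1000)² + (-0.3 − 0.1000)² + … = 4.9200
σ = √[4.9200 / 4] = 1.1091%
IR = r̄ / tracking error = 0.1000 / 1.1091 = 0.0902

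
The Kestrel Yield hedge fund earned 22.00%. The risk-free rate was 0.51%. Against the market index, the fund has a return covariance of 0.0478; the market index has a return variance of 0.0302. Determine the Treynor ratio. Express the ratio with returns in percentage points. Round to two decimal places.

β = Cov / Var = 0.0478 / 0.0302 = 1.5828
Treynor = (Rp − Rf) / β = (22.00% − 0.51%) / 1.5828 = 21.49 / 1.5828 = 13.5772

13.58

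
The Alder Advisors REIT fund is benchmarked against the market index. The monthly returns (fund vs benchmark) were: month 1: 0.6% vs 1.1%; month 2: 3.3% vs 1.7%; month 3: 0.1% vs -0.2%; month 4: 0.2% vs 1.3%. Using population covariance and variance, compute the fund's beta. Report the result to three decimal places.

r̄p = 1.0500%,  r̄m = 0.9750%
Cov = Σ(rp − r̄p)(rm − r̄m) / 4 = 0.6038
Var(rm) = Σ(rm − r̄m)² / 4 = 0.5069
β = Cov / Var = 0.6038 / 0.5069 = 1.1912

1.191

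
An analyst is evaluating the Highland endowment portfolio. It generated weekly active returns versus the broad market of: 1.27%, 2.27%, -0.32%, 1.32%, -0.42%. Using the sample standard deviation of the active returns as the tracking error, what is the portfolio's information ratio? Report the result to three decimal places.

0.710

r̄ = (1.27 + 2.27 − 0.32 + 1.32 − 0.42) / 5 = 0.8240%
Sample std dev = √[5.3921 / 4] = 1.1610%
IR = r̄ / tracking error = 0.8240 / 1.1610 = 0.7097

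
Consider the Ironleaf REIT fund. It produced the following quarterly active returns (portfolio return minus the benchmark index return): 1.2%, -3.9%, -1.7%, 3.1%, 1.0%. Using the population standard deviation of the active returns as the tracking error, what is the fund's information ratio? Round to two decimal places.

-0.02

r̄ = (1.2 − 3.9 − 1.7 + 3.1 + 1) / 5 = -0.0600%
Population std dev = √[30.1320 / 5] = 2.4549%
IR = r̄ / tracking error = -0.0600 / 2.4549 = -0.0244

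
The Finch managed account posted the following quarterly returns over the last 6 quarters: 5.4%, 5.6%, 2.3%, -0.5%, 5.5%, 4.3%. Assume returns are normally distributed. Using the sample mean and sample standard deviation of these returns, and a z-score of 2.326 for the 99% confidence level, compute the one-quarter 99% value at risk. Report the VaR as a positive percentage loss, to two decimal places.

Mean return r̄ = 22.60 / 6 = 3.7667%
Σ(r − r̄)² = (5.4 − 3.7667)² + (5.6 − 3.7667)² + (2.3 − 3.7667)² + … = 29.6733
σ = √[29.6733 / 5] = 2.4361%
VaR = −(r̄ − z·σ) = −(3.7667 − 2.326 × 2.4361) = −(-1.8997) = 1.8997%

1.90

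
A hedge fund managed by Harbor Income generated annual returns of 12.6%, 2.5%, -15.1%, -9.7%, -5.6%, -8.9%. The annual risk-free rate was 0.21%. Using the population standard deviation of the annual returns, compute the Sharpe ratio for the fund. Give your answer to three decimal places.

r̄ = (12.6 + 2.5 − 15.1 − 9.7 − 5.6 − 8.9) / 6 = -4.0333%
Σ(r − r̄)² = (12.6 − (-4.0333))² + (2.5 − (-4.0333))² + … = 500.0733
population σ = √(500.0733 / 6) = √83.3456 = 9.1294%
Sharpe = (r̄ − rf) / σ = (-4.0333 − 0.21) / 9.1294 = -4.2433 / 9.1294 = -0.4648

-0.465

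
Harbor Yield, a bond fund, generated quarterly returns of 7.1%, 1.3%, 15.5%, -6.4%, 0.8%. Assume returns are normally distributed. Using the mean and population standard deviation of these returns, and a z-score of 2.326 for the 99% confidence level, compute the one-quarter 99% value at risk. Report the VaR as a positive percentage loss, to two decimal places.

13.34

Mean return μ = 18.30 / 5 = 3.6600%
Population σ = √[Σ(r − μ)² / 5] = √[266.9720 / 5] = √53.3944 = 7.3071%
VaR = −(μ − z·σ) = −(3.6600 − 2.326 × 7.3071) = −(-13.3363) = 13.3363%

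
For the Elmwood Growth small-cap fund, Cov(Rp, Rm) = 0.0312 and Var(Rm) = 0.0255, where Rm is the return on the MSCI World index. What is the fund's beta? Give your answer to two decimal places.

1.22

β = Cov(Rp, Rm) / Var(Rm) = 0.0312 / 0.0255 = 1.2235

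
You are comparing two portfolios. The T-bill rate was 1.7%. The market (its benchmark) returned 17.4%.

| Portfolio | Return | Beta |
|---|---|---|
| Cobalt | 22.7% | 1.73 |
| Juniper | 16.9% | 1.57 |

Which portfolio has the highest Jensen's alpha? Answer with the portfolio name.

Cobalt

Cobalt: α = 22.7% − [1.7% + 1.73 × (17.4% − 1.7%)] = -6.161
Juniper: α = 16.9% − [1.7% + 1.57 × (17.4% − 1.7%)] = -9.449
Highest: Cobalt (-6.161).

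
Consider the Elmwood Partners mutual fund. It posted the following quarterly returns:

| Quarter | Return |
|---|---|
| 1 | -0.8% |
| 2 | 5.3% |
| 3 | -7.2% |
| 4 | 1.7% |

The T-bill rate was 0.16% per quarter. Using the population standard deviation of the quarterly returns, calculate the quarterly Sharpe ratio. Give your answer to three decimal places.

r̄ = (-0.8 + 5.3 − 7.2 + 1.7) / 4 = -0.2500%
Σ(r − r̄)² = (-0.8 − (-0.2500))² + (5.3 − (-0.2500))² + … = 83.2100
σ = √[83.2100 / 4] = 4.5610%
Sharpe = (r̄ − rf) / σ = (-0.2500 − 0.16) / 4.5610 = -0.4100 / 4.5610 = -0.0899

-0.090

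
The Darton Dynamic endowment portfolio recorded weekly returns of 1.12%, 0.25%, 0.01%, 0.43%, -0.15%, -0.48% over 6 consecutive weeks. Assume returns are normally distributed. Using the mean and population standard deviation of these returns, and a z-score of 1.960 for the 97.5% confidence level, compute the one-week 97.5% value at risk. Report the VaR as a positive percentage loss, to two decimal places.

r̄ = (1.12 + 0.25 + 0.01 + 0.43 − 0.15 − 0.48) / 6 = 0.1967%
Population σ = √[Σ(r − r̄)² / 6] = √[1.5227 / 6] = √0.2538 = 0.5038%
VaR = −(r̄ − z·σ) = −(0.1967 − 1.960 × 0.5038) = −(-0.7907) = 0.7907%

0.79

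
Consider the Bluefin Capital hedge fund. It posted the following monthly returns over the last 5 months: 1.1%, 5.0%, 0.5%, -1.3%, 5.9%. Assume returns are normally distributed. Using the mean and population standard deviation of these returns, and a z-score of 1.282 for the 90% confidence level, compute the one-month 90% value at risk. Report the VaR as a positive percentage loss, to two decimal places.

1.29

r̄ = (1.1 + 5 + 0.5 − 1.3 + 5.9) / 5 = 2.2400%
Population σ = √[Σ(r − r̄)² / 5] = √[37.8720 / 5] = √7.5744 = 2.7522%
VaR = −(r̄ − z·σ) = −(2.2400 − 1.282 × 2.7522) = −(-1.2883) = 1.2883%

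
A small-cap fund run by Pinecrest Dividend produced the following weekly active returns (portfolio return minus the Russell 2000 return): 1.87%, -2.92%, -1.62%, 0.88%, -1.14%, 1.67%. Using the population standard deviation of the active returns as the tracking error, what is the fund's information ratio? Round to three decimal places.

Mean return r̄ = -1.260 / 6 = -0.2100%
Population std dev = √[19.2460 / 6] = 1.7910%
IR = r̄ / tracking error = -0.2100 / 1.7910 = -0.1173

-0.117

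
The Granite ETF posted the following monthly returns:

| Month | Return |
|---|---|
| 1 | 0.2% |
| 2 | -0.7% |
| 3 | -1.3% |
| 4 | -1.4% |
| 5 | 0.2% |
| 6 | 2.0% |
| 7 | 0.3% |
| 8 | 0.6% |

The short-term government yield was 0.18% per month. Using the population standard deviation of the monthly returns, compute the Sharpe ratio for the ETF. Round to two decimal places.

-0.18

μ = (0.2 − 0.7 − 1.3 − 1.4 + 0.2 + 2 + 0.3 + 0.6) / 8 = -0.0125%
Population σ = √[Σ(r − μ)² / 8] = √[8.6688 / 8] = √1.0836 = 1.0410%
Sharpe = (μ − rf) / σ = (-0.0125 − 0.18) / 1.0410 = -0.1925 / 1.0410 = -0.1849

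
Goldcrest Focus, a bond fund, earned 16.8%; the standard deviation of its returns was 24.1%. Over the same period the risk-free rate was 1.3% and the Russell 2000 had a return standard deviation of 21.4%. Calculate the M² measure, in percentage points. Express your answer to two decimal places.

Sharpe = (Rp − Rf) / σp = (16.8% − 1.3%) / 24.1% = 0.6432
M² = Rf + Sharpe × σm = 1.3% + 0.6432 × 21.4% = 15.0645%

15.06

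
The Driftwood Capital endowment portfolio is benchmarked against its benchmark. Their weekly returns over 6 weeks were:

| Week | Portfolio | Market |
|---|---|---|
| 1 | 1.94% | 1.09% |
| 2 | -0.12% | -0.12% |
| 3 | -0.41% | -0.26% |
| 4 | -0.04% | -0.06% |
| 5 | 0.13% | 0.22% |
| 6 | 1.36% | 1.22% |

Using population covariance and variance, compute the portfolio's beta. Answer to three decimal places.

r̄p = 0.4767%,  r̄m = 0.3483%
Cov = Σ(rp − r̄p)(rm − r̄m) / 6 = 0.4883
Var(rm) = Σ(rm − r̄m)² / 6 = 0.3471
β = Cov / Var = 0.4883 / 0.3471 = 1.4068

1.407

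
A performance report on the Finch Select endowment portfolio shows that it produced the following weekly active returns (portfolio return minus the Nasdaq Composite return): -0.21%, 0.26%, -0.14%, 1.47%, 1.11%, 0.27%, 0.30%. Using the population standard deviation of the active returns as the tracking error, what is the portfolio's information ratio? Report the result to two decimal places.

0.75

Mean return r̄ = 3.060 / 7 = 0.4371%
Population σ = √[Σ(r − r̄)² / 7] = √[2.3495 / 7] = √0.3356 = 0.5793%
IR = r̄ / tracking error = 0.4371 / 0.5793 = 0.7545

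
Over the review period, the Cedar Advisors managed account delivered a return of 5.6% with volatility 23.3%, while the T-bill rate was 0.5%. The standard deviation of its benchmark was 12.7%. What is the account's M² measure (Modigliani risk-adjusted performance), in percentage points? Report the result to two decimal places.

3.28

Sharpe = (Rp − Rf) / σp = (5.6% − 0.5%) / 23.3% = 0.2189
M² = Rf + Sharpe × σm = 0.5% + 0.2189 × 12.7% = 3.2800%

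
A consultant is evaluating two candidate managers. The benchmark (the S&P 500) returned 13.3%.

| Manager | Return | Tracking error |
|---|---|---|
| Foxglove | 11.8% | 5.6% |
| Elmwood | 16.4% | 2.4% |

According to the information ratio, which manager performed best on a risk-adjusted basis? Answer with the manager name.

Elmwood

Foxglove: IR = (11.8% − 13.3%) / 5.6% = -0.268
Elmwood: IR = (16.4% − 13.3%) / 2.4% = 1.292
Highest: Elmwood (1.292).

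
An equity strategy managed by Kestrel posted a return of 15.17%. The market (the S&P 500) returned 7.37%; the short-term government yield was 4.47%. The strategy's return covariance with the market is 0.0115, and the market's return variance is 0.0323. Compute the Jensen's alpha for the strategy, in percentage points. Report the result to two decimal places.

9.67

β = Cov / Var = 0.0115 / 0.0323 = 0.3560
E[R] = Rf + β(Rm − Rf) = 4.47% + 0.3560 × (7.37% − 4.47%) = 5.5024%
α = Rp − E[R] = 15.17% − 5.5024% = 9.6676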